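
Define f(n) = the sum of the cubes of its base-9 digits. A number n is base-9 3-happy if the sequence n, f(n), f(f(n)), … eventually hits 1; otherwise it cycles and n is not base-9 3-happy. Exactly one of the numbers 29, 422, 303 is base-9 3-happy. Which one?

303

29: 29 → 35 → 539 → 853 → 409 → 189 → 35  — repeats 35 (not base-9 3-happy)
422: 422 → 638 → 1198 → 470 → 476 → 980 → 540 → 432 → 152 → 856 → 128 → 134 → 638  — repeats 638 (not base-9 3-happy)
303: 303 → 459 → 341 → 577 → 345 → 99 → 9 → 1  — reaches 1 (base-9 3-happy)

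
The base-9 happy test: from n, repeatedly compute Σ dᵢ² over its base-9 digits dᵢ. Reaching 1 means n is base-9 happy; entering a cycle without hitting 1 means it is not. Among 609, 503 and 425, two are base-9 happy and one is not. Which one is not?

425

609: 609 → 101 → 9 → 1  — reaches 1 (base-9 happy)
503: 503 → 101 → 9 → 1  — reaches 1 (base-9 happy)
425: 425 → 33 → 45 → 25 → 53 → 89 → 65 → 53  — repeats 53 (not base-9 happy)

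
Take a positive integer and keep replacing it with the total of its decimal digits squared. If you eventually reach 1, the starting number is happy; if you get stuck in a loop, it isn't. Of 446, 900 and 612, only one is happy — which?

446

446: 446 → 68 → 100 → 1  — reaches 1 (happy)
900: 900 → 81 → 65 → 61 → 37 → 58 → 89 → 145 → 42 → 20 → 4 → 16 → 37  — repeats 37 (not happy)
612: 612 → 41 → 17 → 50 → 25 → 29 → 85 → 89 → 145 → 42 → 20 → 4 → 16 → 37 → 58 → 89  — repeats 89 (not happy)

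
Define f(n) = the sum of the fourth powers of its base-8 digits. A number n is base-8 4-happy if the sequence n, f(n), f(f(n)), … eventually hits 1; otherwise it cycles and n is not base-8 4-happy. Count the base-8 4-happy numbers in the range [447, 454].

447: 447 → 6098 → 2515 → 2754 → 722 → 114 → 1313 → 529 → 18 → 32 → 256 → 256  — not base-8 4-happy
448: 448 → 2401 → 1138 → 1329 → 1569 → 338 → 657 → 34 → 272 → 272  — not base-8 4-happy
449: 449 → 2402 → 1153 → 33 → 257 → 257  — not base-8 4-happy
450: 450 → 2417 → 2178 → 288 → 512 → 1  — base-8 4-happy
451: 451 → 2482 → 2864 → 2177 → 273 → 273  — not base-8 4-happy
452: 452 → 2657 → 883 → 2003 → 2579 → 722 → 114 → 1313 → 529 → 18 → 32 → 256 → 256  — not base-8 4-happy
453: 453 → 3026 → 3058 → 4338 → 1394 → 1953 → 1634 → 354 → 897 → 1298 → 304 → 1552 → 97 → 258 → 272 → 272  — not base-8 4-happy
454: 454 → 3697 → 3699 → 3779 → 2563 → 706 → 98 → 273 → 273  — not base-8 4-happy
base-8 4-happy: 450

1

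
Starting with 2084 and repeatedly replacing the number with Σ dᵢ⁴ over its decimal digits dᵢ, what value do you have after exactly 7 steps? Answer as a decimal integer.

4338

2084 → 2⁴ + 0⁴ + 8⁴ + 4⁴ = 4368
4368 → 4⁴ + 3⁴ + 6⁴ + 8⁴ = 5729
5729 → 5⁴ + 7⁴ + 2⁴ + 9⁴ = 9603
9603 → 9⁴ + 6⁴ + 0⁴ + 3⁴ = 7938
7938 → 7⁴ + 9⁴ + 3⁴ + 8⁴ = 13139
13139 → 1⁴ + 3⁴ + 1⁴ + 3⁴ + 9⁴ = 6725
6725 → 6⁴ + 7⁴ + 2⁴ + 5⁴ = 4338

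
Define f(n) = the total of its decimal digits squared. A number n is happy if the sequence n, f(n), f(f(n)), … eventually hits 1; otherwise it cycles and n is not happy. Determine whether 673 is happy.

happy

673 → 6² + 7² + 3² = 94
94 → 9² + 4² = 97
97 → 9² + 7² = 130
130 → 1² + 3² + 0² = 10
10 → 1² + 0² = 1  — reached 1.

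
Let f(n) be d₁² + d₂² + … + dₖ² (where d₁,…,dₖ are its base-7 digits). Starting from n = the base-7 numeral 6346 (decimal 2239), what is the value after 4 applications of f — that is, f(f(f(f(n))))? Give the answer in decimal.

2239 = (6,3,4,6)_7 → 6² + 3² + 4² + 6² = 36 + 9 + 16 + 36 = 97
97 = (1,6,6)_7 → 1² + 6² + 6² = 1 + 36 + 36 = 73
73 = (1,3,3)_7 → 1² + 3² + 3² = 1 + 9 + 9 = 19
19 = (2,5)_7 → 2² + 5² = 4 + 25 = 29

29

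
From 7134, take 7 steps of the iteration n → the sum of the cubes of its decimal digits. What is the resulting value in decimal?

99

7134 → 7³ + 1³ + 3³ + 4³ = 343 + 1 + 27 + 64 = 435
435 → 4³ + 3³ + 5³ = 64 + 27 + 125 = 216
216 → 2³ + 1³ + 6³ = 8 + 1 + 216 = 225
225 → 2³ + 2³ + 5³ = 8 + 8 + 125 = 141
141 → 1³ + 4³ + 1³ = 1 + 64 + 1 = 66
66 → 6³ + 6³ = 216 + 216 = 432
432 → 4³ + 3³ + 2³ = 64 + 27 + 8 = 99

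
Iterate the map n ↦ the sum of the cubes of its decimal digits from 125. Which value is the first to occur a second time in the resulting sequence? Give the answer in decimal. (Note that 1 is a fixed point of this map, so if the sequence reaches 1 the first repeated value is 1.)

125 → 1³ + 2³ + 5³ = 1 + 8 + 125 = 134
134 → 1³ + 3³ + 4³ = 1 + 27 + 64 = 92
92 → 9³ + 2³ = 729 + 8 = 737
737 → 7³ + 3³ + 7³ = 343 + 27 + 343 = 713
713 → 7³ + 1³ + 3³ = 343 + 1 + 27 = 371
371 → 3³ + 7³ + 1³ = 27 + 343 + 1 = 371  — 371 already appeared earlier.

371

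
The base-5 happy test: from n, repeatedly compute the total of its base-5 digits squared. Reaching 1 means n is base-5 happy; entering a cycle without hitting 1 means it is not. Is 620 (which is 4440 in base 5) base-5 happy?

not base-5 happy

620 = (4,4,4,0)_5 → 48
48 = (1,4,3)_5 → 26
26 = (1,0,1)_5 → 2
2 = (2)_5 → 4
4 = (4)_5 → 16
16 = (3,1)_5 → 10
10 = (2,0)_5 → 4  — 4 already seen; the sequence cycles without reaching 1.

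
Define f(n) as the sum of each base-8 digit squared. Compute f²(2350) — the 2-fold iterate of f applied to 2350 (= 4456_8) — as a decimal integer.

35

2350 = (4,4,5,6)_8 → 4² + 4² + 5² + 6² = 16 + 16 + 25 + 36 = 93
93 = (1,3,5)_8 → 1² + 3² + 5² = 1 + 9 + 25 = 35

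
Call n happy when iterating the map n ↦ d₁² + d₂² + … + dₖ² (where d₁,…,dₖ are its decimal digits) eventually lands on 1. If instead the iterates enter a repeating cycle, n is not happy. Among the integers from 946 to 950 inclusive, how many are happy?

1

946: 946 → 133 → 19 → 82 → 68 → 100 → 1  — happy
947: 947 → 146 → 53 → 34 → 25 → 29 → 85 → 89 → 145 → 42 → 20 → 4 → 16 → 37 → 58 → 89  — not happy
948: 948 → 161 → 38 → 73 → 58 → 89 → 145 → 42 → 20 → 4 → 16 → 37 → 58  — not happy
949: 949 → 178 → 114 → 18 → 65 → 61 → 37 → 58 → 89 → 145 → 42 → 20 → 4 → 16 → 37  — not happy
950: 950 → 106 → 37 → 58 → 89 → 145 → 42 → 20 → 4 → 16 → 37  — not happy
happy: 946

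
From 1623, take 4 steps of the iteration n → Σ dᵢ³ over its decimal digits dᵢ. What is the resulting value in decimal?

1623 → 1³ + 6³ + 2³ + 3³ = 1 + 216 + 8 + 27 = 252
252 → 2³ + 5³ + 2³ = 8 + 125 + 8 = 141
141 → 1³ + 4³ + 1³ = 1 + 64 + 1 = 66
66 → 6³ + 6³ = 216 + 216 = 432

432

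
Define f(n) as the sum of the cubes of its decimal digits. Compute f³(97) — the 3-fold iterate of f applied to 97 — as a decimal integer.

97 → 9³ + 7³ = 1072
1072 → 1³ + 0³ + 7³ + 2³ = 352
352 → 3³ + 5³ + 2³ = 160

160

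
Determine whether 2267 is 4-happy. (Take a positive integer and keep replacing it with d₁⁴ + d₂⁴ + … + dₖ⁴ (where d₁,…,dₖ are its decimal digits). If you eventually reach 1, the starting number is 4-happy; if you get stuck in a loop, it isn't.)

2267 → 3729
3729 → 9059
9059 → 13747
13747 → 5140
5140 → 882
882 → 8208
8208 → 8208  — 8208 already seen; the sequence cycles without reaching 1.

not 4-happy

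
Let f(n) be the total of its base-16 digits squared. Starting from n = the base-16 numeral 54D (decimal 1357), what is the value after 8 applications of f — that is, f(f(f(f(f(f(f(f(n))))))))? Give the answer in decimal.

1357 = (5,4,13)_16 → 5² + 4² + 13² = 25 + 16 + 169 = 210
210 = (13,2)_16 → 13² + 2² = 169 + 4 = 173
173 = (10,13)_16 → 10² + 13² = 100 + 169 = 269
269 = (1,0,13)_16 → 1² + 0² + 13² = 1 + 0 + 169 = 170
170 = (10,10)_16 → 10² + 10² = 100 + 100 = 200
200 = (12,8)_16 → 12² + 8² = 144 + 64 = 208
208 = (13,0)_16 → 13² + 0² = 169 + 0 = 169
169 = (10,9)_16 → 10² + 9² = 100 + 81 = 181

181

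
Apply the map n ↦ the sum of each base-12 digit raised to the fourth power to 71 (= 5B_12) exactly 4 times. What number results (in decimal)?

5664

71 = (5,11)_12 → 5⁴ + 11⁴ = 15266
15266 = (8,10,0,2)_12 → 8⁴ + 10⁴ + 0⁴ + 2⁴ = 14112
14112 = (8,2,0,0)_12 → 8⁴ + 2⁴ + 0⁴ + 0⁴ = 4112
4112 = (2,4,6,8)_12 → 2⁴ + 4⁴ + 6⁴ + 8⁴ = 5664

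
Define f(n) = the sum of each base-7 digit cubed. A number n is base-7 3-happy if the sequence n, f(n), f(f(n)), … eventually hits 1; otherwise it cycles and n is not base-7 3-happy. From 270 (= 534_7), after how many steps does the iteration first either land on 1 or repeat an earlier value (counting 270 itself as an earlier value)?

270 = (5,3,4)_7 → 216
216 = (4,2,6)_7 → 288
288 = (5,6,1)_7 → 342
342 = (6,6,6)_7 → 648
648 = (1,6,1,4)_7 → 282
282 = (5,5,2)_7 → 258
258 = (5,1,6)_7 → 342  — 342 repeats.
That took 7 steps.

7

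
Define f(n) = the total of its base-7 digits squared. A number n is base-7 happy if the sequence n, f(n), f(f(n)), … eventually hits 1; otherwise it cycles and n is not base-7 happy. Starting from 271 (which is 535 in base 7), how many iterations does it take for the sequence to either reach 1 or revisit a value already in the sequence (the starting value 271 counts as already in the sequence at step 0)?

7

271 = (5,3,5)_7 → 5² + 3² + 5² = 25 + 9 + 25 = 59
59 = (1,1,3)_7 → 1² + 1² + 3² = 1 + 1 + 9 = 11
11 = (1,4)_7 → 1² + 4² = 1 + 16 = 17
17 = (2,3)_7 → 2² + 3² = 4 + 9 = 13
13 = (1,6)_7 → 1² + 6² = 1 + 36 = 37
37 = (5,2)_7 → 5² + 2² = 25 + 4 = 29
29 = (4,1)_7 → 4² + 1² = 16 + 1 = 17  — 17 repeats.
That took 7 steps.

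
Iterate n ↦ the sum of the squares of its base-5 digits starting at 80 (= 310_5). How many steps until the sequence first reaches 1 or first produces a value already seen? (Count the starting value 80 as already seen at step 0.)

80 = (3,1,0)_5 → 3² + 1² + 0² = 10
10 = (2,0)_5 → 2² + 0² = 4
4 = (4)_5 → 4² = 16
16 = (3,1)_5 → 3² + 1² = 10  — 10 repeats.
That took 4 steps.

4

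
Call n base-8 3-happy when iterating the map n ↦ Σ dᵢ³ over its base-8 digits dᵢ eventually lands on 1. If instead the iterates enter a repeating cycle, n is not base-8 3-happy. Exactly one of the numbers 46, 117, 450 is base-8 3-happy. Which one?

46

46: 46 → 341 → 258 → 72 → 2 → 8 → 1  — reaches 1 (base-8 3-happy)
117: 117 → 342 → 349 → 277 → 197 → 152 → 35 → 91 → 55 → 559 → 469 → 476 → 434 → 440 → 559  — repeats 559 (not base-8 3-happy)
450: 450 → 351 → 495 → 811 → 217 → 55 → 559 → 469 → 476 → 434 → 440 → 559  — repeats 559 (not base-8 3-happy)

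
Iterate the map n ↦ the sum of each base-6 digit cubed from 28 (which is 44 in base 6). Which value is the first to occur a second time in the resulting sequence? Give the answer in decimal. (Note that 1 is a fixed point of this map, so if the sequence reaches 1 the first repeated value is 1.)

28

28 = (4,4)_6 → 4³ + 4³ = 64 + 64 = 128
128 = (3,3,2)_6 → 3³ + 3³ + 2³ = 27 + 27 + 8 = 62
62 = (1,4,2)_6 → 1³ + 4³ + 2³ = 1 + 64 + 8 = 73
73 = (2,0,1)_6 → 2³ + 0³ + 1³ = 8 + 0 + 1 = 9
9 = (1,3)_6 → 1³ + 3³ = 1 + 27 = 28  — 28 already appeared earlier.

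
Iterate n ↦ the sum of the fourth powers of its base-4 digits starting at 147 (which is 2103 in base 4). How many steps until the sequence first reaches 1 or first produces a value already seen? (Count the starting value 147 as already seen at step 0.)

147 = (2,1,0,3)_4 → 2⁴ + 1⁴ + 0⁴ + 3⁴ = 16 + 1 + 0 + 81 = 98
98 = (1,2,0,2)_4 → 1⁴ + 2⁴ + 0⁴ + 2⁴ = 1 + 16 + 0 + 16 = 33
33 = (2,0,1)_4 → 2⁴ + 0⁴ + 1⁴ = 16 + 0 + 1 = 17
17 = (1,0,1)_4 → 1⁴ + 0⁴ + 1⁴ = 1 + 0 + 1 = 2
2 = (2)_4 → 2⁴ = 16
16 = (1,0,0)_4 → 1⁴ + 0⁴ + 0⁴ = 1 + 0 + 0 = 1  — reached 1.
That took 6 steps.

6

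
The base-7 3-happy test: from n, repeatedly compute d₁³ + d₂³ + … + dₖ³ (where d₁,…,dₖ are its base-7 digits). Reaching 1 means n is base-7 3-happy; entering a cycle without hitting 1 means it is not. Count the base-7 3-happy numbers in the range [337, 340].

1

337: 337 → 433 → 343 → 1  (reaches 1)
338: 338 → 440 → 434 → 218 → 92 → 218  (repeats 218)
339: 339 → 459 → 81 → 129 → 99 → 9 → 9  (repeats 9)
340: 340 → 496 → 244 → 496  (repeats 496)
base-7 3-happy: 337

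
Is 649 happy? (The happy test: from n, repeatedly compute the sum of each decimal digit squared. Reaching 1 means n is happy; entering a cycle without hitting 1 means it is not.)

649 → 133
133 → 19
19 → 82
82 → 68
68 → 100
100 → 1  — reached 1.

happy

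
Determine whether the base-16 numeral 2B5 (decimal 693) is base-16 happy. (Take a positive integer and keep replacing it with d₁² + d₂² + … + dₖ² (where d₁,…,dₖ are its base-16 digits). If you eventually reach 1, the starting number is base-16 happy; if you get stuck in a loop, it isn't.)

693 = (2,11,5)_16 → 2² + 11² + 5² = 4 + 121 + 25 = 150
150 = (9,6)_16 → 9² + 6² = 81 + 36 = 117
117 = (7,5)_16 → 7² + 5² = 49 + 25 = 74
74 = (4,10)_16 → 4² + 10² = 16 + 100 = 116
116 = (7,4)_16 → 7² + 4² = 49 + 16 = 65
65 = (4,1)_16 → 4² + 1² = 16 + 1 = 17
17 = (1,1)_16 → 1² + 1² = 1 + 1 = 2
2 = (2)_16 → 2² = 4
4 = (4)_16 → 4² = 16
16 = (1,0)_16 → 1² + 0² = 1 + 0 = 1  — reached 1.

base-16 happy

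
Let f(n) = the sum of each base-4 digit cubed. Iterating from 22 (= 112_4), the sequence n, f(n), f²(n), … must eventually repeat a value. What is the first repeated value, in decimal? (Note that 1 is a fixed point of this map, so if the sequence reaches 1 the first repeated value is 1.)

1

22 = (1,1,2)_4 → 1³ + 1³ + 2³ = 10
10 = (2,2)_4 → 2³ + 2³ = 16
16 = (1,0,0)_4 → 1³ + 0³ + 0³ = 1  — reached the fixed point 1.
1 → 1, so 1 is the first repeated value.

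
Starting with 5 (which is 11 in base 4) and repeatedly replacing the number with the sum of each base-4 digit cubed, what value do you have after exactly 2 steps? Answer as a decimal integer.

5 = (1,1)_4 → 2
2 = (2)_4 → 8

8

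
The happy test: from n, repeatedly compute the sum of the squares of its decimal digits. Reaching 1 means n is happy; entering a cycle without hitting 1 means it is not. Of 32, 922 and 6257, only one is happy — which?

32

32: 32 → 13 → 10 → 1  — reaches 1 (happy)
922: 922 → 89 → 145 → 42 → 20 → 4 → 16 → 37 → 58 → 89  — repeats 89 (not happy)
6257: 6257 → 114 → 18 → 65 → 61 → 37 → 58 → 89 → 145 → 42 → 20 → 4 → 16 → 37  — repeats 37 (not happy)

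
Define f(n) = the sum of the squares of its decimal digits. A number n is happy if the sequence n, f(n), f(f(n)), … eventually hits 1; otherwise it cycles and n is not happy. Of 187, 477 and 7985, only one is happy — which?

7985

187: 187 → 114 → 18 → 65 → 61 → 37 → 58 → 89 → 145 → 42 → 20 → 4 → 16 → 37  — repeats 37 (not happy)
477: 477 → 114 → 18 → 65 → 61 → 37 → 58 → 89 → 145 → 42 → 20 → 4 → 16 → 37  — repeats 37 (not happy)
7985: 7985 → 219 → 86 → 100 → 1  — reaches 1 (happy)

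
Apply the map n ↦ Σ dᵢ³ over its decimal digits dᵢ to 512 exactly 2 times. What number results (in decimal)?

92

512 → 5³ + 1³ + 2³ = 125 + 1 + 8 = 134
134 → 1³ + 3³ + 4³ = 1 + 27 + 64 = 92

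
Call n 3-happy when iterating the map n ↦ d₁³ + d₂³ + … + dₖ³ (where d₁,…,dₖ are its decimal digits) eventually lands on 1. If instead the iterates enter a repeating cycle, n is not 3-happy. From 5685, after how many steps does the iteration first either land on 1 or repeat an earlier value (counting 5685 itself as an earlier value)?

6

5685 → 5³ + 6³ + 8³ + 5³ = 978
978 → 9³ + 7³ + 8³ = 1584
1584 → 1³ + 5³ + 8³ + 4³ = 702
702 → 7³ + 0³ + 2³ = 351
351 → 3³ + 5³ + 1³ = 153
153 → 1³ + 5³ + 3³ = 153  — 153 repeats.
That took 6 steps.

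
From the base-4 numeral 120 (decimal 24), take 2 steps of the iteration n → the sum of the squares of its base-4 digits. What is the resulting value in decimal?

2

24 = (1,2,0)_4 → 1² + 2² + 0² = 1 + 4 + 0 = 5
5 = (1,1)_4 → 1² + 1² = 1 + 1 = 2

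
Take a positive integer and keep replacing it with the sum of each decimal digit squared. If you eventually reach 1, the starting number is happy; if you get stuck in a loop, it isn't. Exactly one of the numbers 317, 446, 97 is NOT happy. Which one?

317

317: 317 → 59 → 106 → 37 → 58 → 89 → 145 → 42 → 20 → 4 → 16 → 37  — repeats 37 (not happy)
446: 446 → 68 → 100 → 1  — reaches 1 (happy)
97: 97 → 130 → 10 → 1  — reaches 1 (happy)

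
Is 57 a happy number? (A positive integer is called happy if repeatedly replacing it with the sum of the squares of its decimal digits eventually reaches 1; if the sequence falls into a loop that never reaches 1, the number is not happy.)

not happy

57 → 5² + 7² = 74
74 → 7² + 4² = 65
65 → 6² + 5² = 61
61 → 6² + 1² = 37
37 → 3² + 7² = 58
58 → 5² + 8² = 89
89 → 8² + 9² = 145
145 → 1² + 4² + 5² = 42
42 → 4² + 2² = 20
20 → 2² + 0² = 4
4 → 4² = 16
16 → 1² + 6² = 37  — 37 already seen; the sequence cycles without reaching 1.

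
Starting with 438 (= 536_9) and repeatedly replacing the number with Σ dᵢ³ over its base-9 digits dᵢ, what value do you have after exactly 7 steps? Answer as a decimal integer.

1198

438 = (5,3,6)_9 → 5³ + 3³ + 6³ = 368
368 = (4,4,8)_9 → 4³ + 4³ + 8³ = 640
640 = (7,8,1)_9 → 7³ + 8³ + 1³ = 856
856 = (1,1,5,1)_9 → 1³ + 1³ + 5³ + 1³ = 128
128 = (1,5,2)_9 → 1³ + 5³ + 2³ = 134
134 = (1,5,8)_9 → 1³ + 5³ + 8³ = 638
638 = (7,7,8)_9 → 7³ + 7³ + 8³ = 1198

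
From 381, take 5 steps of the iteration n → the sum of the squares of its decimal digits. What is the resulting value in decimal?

58

381 → 3² + 8² + 1² = 74
74 → 7² + 4² = 65
65 → 6² + 5² = 61
61 → 6² + 1² = 37
37 → 3² + 7² = 58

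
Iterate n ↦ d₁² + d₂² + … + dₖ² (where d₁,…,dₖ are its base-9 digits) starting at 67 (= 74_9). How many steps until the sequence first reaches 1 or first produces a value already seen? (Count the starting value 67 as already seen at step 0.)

67 = (7,4)_9 → 7² + 4² = 49 + 16 = 65
65 = (7,2)_9 → 7² + 2² = 49 + 4 = 53
53 = (5,8)_9 → 5² + 8² = 25 + 64 = 89
89 = (1,0,8)_9 → 1² + 0² + 8² = 1 + 0 + 64 = 65  — 65 repeats.
That took 4 steps.

4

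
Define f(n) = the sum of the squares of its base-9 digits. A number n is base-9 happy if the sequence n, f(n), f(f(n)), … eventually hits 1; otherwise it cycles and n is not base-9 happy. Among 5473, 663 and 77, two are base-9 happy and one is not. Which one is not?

5473: 5473 → 91 → 3 → 9 → 1  — reaches 1 (base-9 happy)
663: 663 → 101 → 9 → 1  — reaches 1 (base-9 happy)
77: 77 → 89 → 65 → 53 → 89  — repeats 89 (not base-9 happy)

77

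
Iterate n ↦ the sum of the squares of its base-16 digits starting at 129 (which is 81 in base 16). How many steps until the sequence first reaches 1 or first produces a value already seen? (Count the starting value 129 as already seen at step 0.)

6

129 = (8,1)_16 → 65
65 = (4,1)_16 → 17
17 = (1,1)_16 → 2
2 = (2)_16 → 4
4 = (4)_16 → 16
16 = (1,0)_16 → 1  — reached 1.
That took 6 steps.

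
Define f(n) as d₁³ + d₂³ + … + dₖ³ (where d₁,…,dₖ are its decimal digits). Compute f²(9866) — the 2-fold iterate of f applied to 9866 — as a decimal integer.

9866 → 9³ + 8³ + 6³ + 6³ = 729 + 512 + 216 + 216 = 1673
1673 → 1³ + 6³ + 7³ + 3³ = 1 + 216 + 343 + 27 = 587

587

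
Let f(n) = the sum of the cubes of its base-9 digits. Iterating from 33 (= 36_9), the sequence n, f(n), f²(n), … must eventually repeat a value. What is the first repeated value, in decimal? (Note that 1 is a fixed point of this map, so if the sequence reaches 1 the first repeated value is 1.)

33 = (3,6)_9 → 243
243 = (3,0,0)_9 → 27
27 = (3,0)_9 → 27  — 27 already appeared earlier.

27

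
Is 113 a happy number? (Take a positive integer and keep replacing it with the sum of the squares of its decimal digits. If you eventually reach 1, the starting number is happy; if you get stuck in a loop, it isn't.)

not happy

113 → 11
11 → 2
2 → 4
4 → 16
16 → 37
37 → 58
58 → 89
89 → 145
145 → 42
42 → 20
20 → 4  — 4 already seen; the sequence cycles without reaching 1.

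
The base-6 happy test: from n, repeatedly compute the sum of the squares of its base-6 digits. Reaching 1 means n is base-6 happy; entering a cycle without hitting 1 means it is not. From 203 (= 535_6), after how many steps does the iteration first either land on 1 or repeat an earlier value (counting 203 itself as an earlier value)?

203 = (5,3,5)_6 → 5² + 3² + 5² = 25 + 9 + 25 = 59
59 = (1,3,5)_6 → 1² + 3² + 5² = 1 + 9 + 25 = 35
35 = (5,5)_6 → 5² + 5² = 25 + 25 = 50
50 = (1,2,2)_6 → 1² + 2² + 2² = 1 + 4 + 4 = 9
9 = (1,3)_6 → 1² + 3² = 1 + 9 = 10
10 = (1,4)_6 → 1² + 4² = 1 + 16 = 17
17 = (2,5)_6 → 2² + 5² = 4 + 25 = 29
29 = (4,5)_6 → 4² + 5² = 16 + 25 = 41
41 = (1,0,5)_6 → 1² + 0² + 5² = 1 + 0 + 25 = 26
26 = (4,2)_6 → 4² + 2² = 16 + 4 = 20
20 = (3,2)_6 → 3² + 2² = 9 + 4 = 13
13 = (2,1)_6 → 2² + 1² = 4 + 1 = 5
5 = (5)_6 → 5² = 25
25 = (4,1)_6 → 4² + 1² = 16 + 1 = 17  — 17 repeats.
That took 14 steps.

14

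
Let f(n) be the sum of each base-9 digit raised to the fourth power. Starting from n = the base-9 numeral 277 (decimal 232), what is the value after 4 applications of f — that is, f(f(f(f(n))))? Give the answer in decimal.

4098

232 = (2,7,7)_9 → 2⁴ + 7⁴ + 7⁴ = 4818
4818 = (6,5,4,3)_9 → 6⁴ + 5⁴ + 4⁴ + 3⁴ = 2258
2258 = (3,0,7,8)_9 → 3⁴ + 0⁴ + 7⁴ + 8⁴ = 6578
6578 = (1,0,0,1,8)_9 → 1⁴ + 0⁴ + 0⁴ + 1⁴ + 8⁴ = 4098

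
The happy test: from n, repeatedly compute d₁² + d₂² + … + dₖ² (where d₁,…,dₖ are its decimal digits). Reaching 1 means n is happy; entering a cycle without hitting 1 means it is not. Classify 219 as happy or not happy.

happy

219 → 2² + 1² + 9² = 86
86 → 8² + 6² = 100
100 → 1² + 0² + 0² = 1  — reached 1.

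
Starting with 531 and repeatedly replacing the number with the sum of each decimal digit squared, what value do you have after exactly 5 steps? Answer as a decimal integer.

531 → 35
35 → 34
34 → 25
25 → 29
29 → 85

85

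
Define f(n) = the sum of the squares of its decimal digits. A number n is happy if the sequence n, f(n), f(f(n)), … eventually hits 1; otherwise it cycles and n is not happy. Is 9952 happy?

not happy

9952 → 9² + 9² + 5² + 2² = 81 + 81 + 25 + 4 = 191
191 → 1² + 9² + 1² = 1 + 81 + 1 = 83
83 → 8² + 3² = 64 + 9 = 73
73 → 7² + 3² = 49 + 9 = 58
58 → 5² + 8² = 25 + 64 = 89
89 → 8² + 9² = 64 + 81 = 145
145 → 1² + 4² + 5² = 1 + 16 + 25 = 42
42 → 4² + 2² = 16 + 4 = 20
20 → 2² + 0² = 4 + 0 = 4
4 → 4² = 16
16 → 1² + 6² = 1 + 36 = 37
37 → 3² + 7² = 9 + 49 = 58  — 58 already seen; the sequence cycles without reaching 1.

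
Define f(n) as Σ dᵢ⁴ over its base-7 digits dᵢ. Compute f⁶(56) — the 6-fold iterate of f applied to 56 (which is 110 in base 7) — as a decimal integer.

178

56 = (1,1,0)_7 → 1⁴ + 1⁴ + 0⁴ = 2
2 = (2)_7 → 2⁴ = 16
16 = (2,2)_7 → 2⁴ + 2⁴ = 32
32 = (4,4)_7 → 4⁴ + 4⁴ = 512
512 = (1,3,3,1)_7 → 1⁴ + 3⁴ + 3⁴ + 1⁴ = 164
164 = (3,2,3)_7 → 3⁴ + 2⁴ + 3⁴ = 178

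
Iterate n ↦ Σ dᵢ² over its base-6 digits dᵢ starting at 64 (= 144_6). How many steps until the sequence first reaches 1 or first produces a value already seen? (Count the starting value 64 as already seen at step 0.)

64 = (1,4,4)_6 → 1² + 4² + 4² = 1 + 16 + 16 = 33
33 = (5,3)_6 → 5² + 3² = 25 + 9 = 34
34 = (5,4)_6 → 5² + 4² = 25 + 16 = 41
41 = (1,0,5)_6 → 1² + 0² + 5² = 1 + 0 + 25 = 26
26 = (4,2)_6 → 4² + 2² = 16 + 4 = 20
20 = (3,2)_6 → 3² + 2² = 9 + 4 = 13
13 = (2,1)_6 → 2² + 1² = 4 + 1 = 5
5 = (5)_6 → 5² = 25
25 = (4,1)_6 → 4² + 1² = 16 + 1 = 17
17 = (2,5)_6 → 2² + 5² = 4 + 25 = 29
29 = (4,5)_6 → 4² + 5² = 16 + 25 = 41  — 41 repeats.
That took 11 steps.

11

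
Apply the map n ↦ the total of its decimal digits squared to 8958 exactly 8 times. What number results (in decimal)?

4

8958 → 8² + 9² + 5² + 8² = 64 + 81 + 25 + 64 = 234
234 → 2² + 3² + 4² = 4 + 9 + 16 = 29
29 → 2² + 9² = 4 + 81 = 85
85 → 8² + 5² = 64 + 25 = 89
89 → 8² + 9² = 64 + 81 = 145
145 → 1² + 4² + 5² = 1 + 16 + 25 = 42
42 → 4² + 2² = 16 + 4 = 20
20 → 2² + 0² = 4 + 0 = 4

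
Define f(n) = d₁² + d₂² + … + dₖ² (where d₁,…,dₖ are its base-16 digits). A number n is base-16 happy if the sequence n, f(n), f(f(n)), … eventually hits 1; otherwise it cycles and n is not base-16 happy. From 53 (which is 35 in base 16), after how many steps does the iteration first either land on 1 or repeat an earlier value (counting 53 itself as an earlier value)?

5

53 = (3,5)_16 → 34
34 = (2,2)_16 → 8
8 = (8)_16 → 64
64 = (4,0)_16 → 16
16 = (1,0)_16 → 1  — reached 1.
That took 5 steps.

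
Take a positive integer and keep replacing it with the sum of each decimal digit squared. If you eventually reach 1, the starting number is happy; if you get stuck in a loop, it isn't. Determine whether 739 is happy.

happy

739 → 7² + 3² + 9² = 49 + 9 + 81 = 139
139 → 1² + 3² + 9² = 1 + 9 + 81 = 91
91 → 9² + 1² = 81 + 1 = 82
82 → 8² + 2² = 64 + 4 = 68
68 → 6² + 8² = 36 + 64 = 100
100 → 1² + 0² + 0² = 1 + 0 + 0 = 1  — reached 1.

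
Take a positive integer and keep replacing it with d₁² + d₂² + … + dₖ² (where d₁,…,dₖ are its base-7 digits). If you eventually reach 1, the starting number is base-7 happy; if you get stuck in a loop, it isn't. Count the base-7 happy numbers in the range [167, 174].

1

167: 167 → 49 → 1  (reaches 1)
168: 168 → 18 → 20 → 40 → 50 → 2 → 4 → 16 → 8 → 2  (repeats 2)
169: 169 → 19 → 29 → 17 → 13 → 37 → 29  (repeats 29)
170: 170 → 22 → 10 → 10  (repeats 10)
171: 171 → 27 → 45 → 45  (repeats 45)
172: 172 → 34 → 52 → 10 → 10  (repeats 10)
173: 173 → 43 → 37 → 29 → 17 → 13 → 37  (repeats 37)
174: 174 → 54 → 26 → 34 → 52 → 10 → 10  (repeats 10)
base-7 happy: 167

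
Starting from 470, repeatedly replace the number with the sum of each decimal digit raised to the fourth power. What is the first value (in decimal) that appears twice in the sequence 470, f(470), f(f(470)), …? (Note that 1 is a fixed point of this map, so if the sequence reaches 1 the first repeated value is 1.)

4338

470 → 4⁴ + 7⁴ + 0⁴ = 2657
2657 → 2⁴ + 6⁴ + 5⁴ + 7⁴ = 4338
4338 → 4⁴ + 3⁴ + 3⁴ + 8⁴ = 4514
4514 → 4⁴ + 5⁴ + 1⁴ + 4⁴ = 1138
1138 → 1⁴ + 1⁴ + 3⁴ + 8⁴ = 4179
4179 → 4⁴ + 1⁴ + 7⁴ + 9⁴ = 9219
9219 → 9⁴ + 2⁴ + 1⁴ + 9⁴ = 13139
13139 → 1⁴ + 3⁴ + 1⁴ + 3⁴ + 9⁴ = 6725
6725 → 6⁴ + 7⁴ + 2⁴ + 5⁴ = 4338  — 4338 already appeared earlier.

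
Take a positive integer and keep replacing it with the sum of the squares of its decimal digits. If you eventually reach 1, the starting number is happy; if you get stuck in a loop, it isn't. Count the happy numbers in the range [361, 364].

361: 361 → 46 → 52 → 29 → 85 → 89 → 145 → 42 → 20 → 4 → 16 → 37 → 58 → 89  — not happy
362: 362 → 49 → 97 → 130 → 10 → 1  — happy
363: 363 → 54 → 41 → 17 → 50 → 25 → 29 → 85 → 89 → 145 → 42 → 20 → 4 → 16 → 37 → 58 → 89  — not happy
364: 364 → 61 → 37 → 58 → 89 → 145 → 42 → 20 → 4 → 16 → 37  — not happy
happy: 362

1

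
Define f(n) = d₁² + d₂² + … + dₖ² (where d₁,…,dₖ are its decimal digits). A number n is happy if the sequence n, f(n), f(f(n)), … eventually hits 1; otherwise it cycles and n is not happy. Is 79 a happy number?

79 → 130
130 → 10
10 → 1  — reached 1.

happy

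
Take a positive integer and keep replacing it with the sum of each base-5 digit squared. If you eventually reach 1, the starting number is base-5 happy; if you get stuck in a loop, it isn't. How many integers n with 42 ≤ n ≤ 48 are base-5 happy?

1

42: 42 → 14 → 20 → 16 → 10 → 4 → 16  (repeats 16)
43: 43 → 19 → 25 → 1  (reaches 1)
44: 44 → 26 → 2 → 4 → 16 → 10 → 4  (repeats 4)
45: 45 → 17 → 13 → 13  (repeats 13)
46: 46 → 18 → 18  (repeats 18)
47: 47 → 21 → 17 → 13 → 13  (repeats 13)
48: 48 → 26 → 2 → 4 → 16 → 10 → 4  (repeats 4)
base-5 happy: 43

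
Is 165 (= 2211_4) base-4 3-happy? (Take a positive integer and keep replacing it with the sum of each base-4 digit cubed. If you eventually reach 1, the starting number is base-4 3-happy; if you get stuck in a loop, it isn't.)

165 = (2,2,1,1)_4 → 2³ + 2³ + 1³ + 1³ = 8 + 8 + 1 + 1 = 18
18 = (1,0,2)_4 → 1³ + 0³ + 2³ = 1 + 0 + 8 = 9
9 = (2,1)_4 → 2³ + 1³ = 8 + 1 = 9  — 9 already seen; the sequence cycles without reaching 1.

not base-4 3-happy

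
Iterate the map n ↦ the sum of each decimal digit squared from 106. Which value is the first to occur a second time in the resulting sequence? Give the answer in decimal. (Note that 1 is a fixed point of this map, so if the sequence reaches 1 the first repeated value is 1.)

106 → 1² + 0² + 6² = 37
37 → 3² + 7² = 58
58 → 5² + 8² = 89
89 → 8² + 9² = 145
145 → 1² + 4² + 5² = 42
42 → 4² + 2² = 20
20 → 2² + 0² = 4
4 → 4² = 16
16 → 1² + 6² = 37  — 37 already appeared earlier.

37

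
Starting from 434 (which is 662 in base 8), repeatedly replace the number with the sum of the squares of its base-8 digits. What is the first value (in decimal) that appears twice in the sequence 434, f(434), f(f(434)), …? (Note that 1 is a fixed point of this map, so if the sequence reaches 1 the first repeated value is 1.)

1

434 = (6,6,2)_8 → 6² + 6² + 2² = 76
76 = (1,1,4)_8 → 1² + 1² + 4² = 18
18 = (2,2)_8 → 2² + 2² = 8
8 = (1,0)_8 → 1² + 0² = 1  — reached the fixed point 1.
1 → 1, so 1 is the first repeated value.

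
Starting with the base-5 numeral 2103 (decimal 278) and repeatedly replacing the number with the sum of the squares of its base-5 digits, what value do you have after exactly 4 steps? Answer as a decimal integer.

10

278 = (2,1,0,3)_5 → 2² + 1² + 0² + 3² = 4 + 1 + 0 + 9 = 14
14 = (2,4)_5 → 2² + 4² = 4 + 16 = 20
20 = (4,0)_5 → 4² + 0² = 16 + 0 = 16
16 = (3,1)_5 → 3² + 1² = 9 + 1 = 10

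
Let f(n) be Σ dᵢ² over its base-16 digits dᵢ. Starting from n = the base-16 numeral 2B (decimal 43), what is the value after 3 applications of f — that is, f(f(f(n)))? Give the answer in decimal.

43 = (2,11)_16 → 2² + 11² = 4 + 121 = 125
125 = (7,13)_16 → 7² + 13² = 49 + 169 = 218
218 = (13,10)_16 → 13² + 10² = 169 + 100 = 269

269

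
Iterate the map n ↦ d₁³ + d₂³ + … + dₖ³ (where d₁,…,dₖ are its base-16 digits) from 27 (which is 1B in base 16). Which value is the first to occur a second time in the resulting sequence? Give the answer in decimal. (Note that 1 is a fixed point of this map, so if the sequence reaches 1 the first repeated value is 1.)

27 = (1,11)_16 → 1³ + 11³ = 1 + 1331 = 1332
1332 = (5,3,4)_16 → 5³ + 3³ + 4³ = 125 + 27 + 64 = 216
216 = (13,8)_16 → 13³ + 8³ = 2197 + 512 = 2709
2709 = (10,9,5)_16 → 10³ + 9³ + 5³ = 1000 + 729 + 125 = 1854
1854 = (7,3,14)_16 → 7³ + 3³ + 14³ = 343 + 27 + 2744 = 3114
3114 = (12,2,10)_16 → 12³ + 2³ + 10³ = 1728 + 8 + 1000 = 2736
2736 = (10,11,0)_16 → 10³ + 11³ + 0³ = 1000 + 1331 + 0 = 2331
2331 = (9,1,11)_16 → 9³ + 1³ + 11³ = 729 + 1 + 1331 = 2061
2061 = (8,0,13)_16 → 8³ + 0³ + 13³ = 512 + 0 + 2197 = 2709  — 2709 already appeared earlier.

2709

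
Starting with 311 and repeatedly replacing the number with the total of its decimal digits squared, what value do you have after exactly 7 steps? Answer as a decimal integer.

89

311 → 3² + 1² + 1² = 9 + 1 + 1 = 11
11 → 1² + 1² = 1 + 1 = 2
2 → 2² = 4
4 → 4² = 16
16 → 1² + 6² = 1 + 36 = 37
37 → 3² + 7² = 9 + 49 = 58
58 → 5² + 8² = 25 + 64 = 89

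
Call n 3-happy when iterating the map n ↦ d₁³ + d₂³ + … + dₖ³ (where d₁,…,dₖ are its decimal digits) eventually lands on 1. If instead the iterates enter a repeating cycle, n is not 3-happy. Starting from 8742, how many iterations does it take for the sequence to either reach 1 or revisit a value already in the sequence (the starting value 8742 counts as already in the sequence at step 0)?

5

8742 → 927
927 → 1080
1080 → 513
513 → 153
153 → 153  — 153 repeats.
That took 5 steps.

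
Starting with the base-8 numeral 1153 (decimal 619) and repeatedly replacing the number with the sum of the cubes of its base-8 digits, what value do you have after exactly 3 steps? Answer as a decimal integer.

152

619 = (1,1,5,3)_8 → 154
154 = (2,3,2)_8 → 43
43 = (5,3)_8 → 152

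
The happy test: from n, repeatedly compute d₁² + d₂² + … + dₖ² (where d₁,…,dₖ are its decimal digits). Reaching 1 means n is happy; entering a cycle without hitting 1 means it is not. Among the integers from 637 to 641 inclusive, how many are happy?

2

637: 637 → 94 → 97 → 130 → 10 → 1  (reaches 1)
638: 638 → 109 → 82 → 68 → 100 → 1  (reaches 1)
639: 639 → 126 → 41 → 17 → 50 → 25 → 29 → 85 → 89 → 145 → 42 → 20 → 4 → 16 → 37 → 58 → 89  (repeats 89)
640: 640 → 52 → 29 → 85 → 89 → 145 → 42 → 20 → 4 → 16 → 37 → 58 → 89  (repeats 89)
641: 641 → 53 → 34 → 25 → 29 → 85 → 89 → 145 → 42 → 20 → 4 → 16 → 37 → 58 → 89  (repeats 89)
happy: 637, 638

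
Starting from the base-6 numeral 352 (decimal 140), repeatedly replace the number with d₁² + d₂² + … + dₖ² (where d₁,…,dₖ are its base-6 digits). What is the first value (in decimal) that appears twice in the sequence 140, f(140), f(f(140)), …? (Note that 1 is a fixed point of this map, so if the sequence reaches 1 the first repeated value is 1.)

5

140 = (3,5,2)_6 → 3² + 5² + 2² = 9 + 25 + 4 = 38
38 = (1,0,2)_6 → 1² + 0² + 2² = 1 + 0 + 4 = 5
5 = (5)_6 → 5² = 25
25 = (4,1)_6 → 4² + 1² = 16 + 1 = 17
17 = (2,5)_6 → 2² + 5² = 4 + 25 = 29
29 = (4,5)_6 → 4² + 5² = 16 + 25 = 41
41 = (1,0,5)_6 → 1² + 0² + 5² = 1 + 0 + 25 = 26
26 = (4,2)_6 → 4² + 2² = 16 + 4 = 20
20 = (3,2)_6 → 3² + 2² = 9 + 4 = 13
13 = (2,1)_6 → 2² + 1² = 4 + 1 = 5  — 5 already appeared earlier.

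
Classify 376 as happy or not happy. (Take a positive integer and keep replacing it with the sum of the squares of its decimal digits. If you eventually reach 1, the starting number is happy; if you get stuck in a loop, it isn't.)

happy

376 → 3² + 7² + 6² = 9 + 49 + 36 = 94
94 → 9² + 4² = 81 + 16 = 97
97 → 9² + 7² = 81 + 49 = 130
130 → 1² + 3² + 0² = 1 + 9 + 0 = 10
10 → 1² + 0² = 1 + 0 = 1  — reached 1.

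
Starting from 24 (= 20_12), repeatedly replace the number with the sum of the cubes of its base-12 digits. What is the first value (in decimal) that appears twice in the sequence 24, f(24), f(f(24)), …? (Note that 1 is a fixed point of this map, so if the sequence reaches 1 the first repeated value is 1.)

24 = (2,0)_12 → 2³ + 0³ = 8
8 = (8)_12 → 8³ = 512
512 = (3,6,8)_12 → 3³ + 6³ + 8³ = 755
755 = (5,2,11)_12 → 5³ + 2³ + 11³ = 1464
1464 = (10,2,0)_12 → 10³ + 2³ + 0³ = 1008
1008 = (7,0,0)_12 → 7³ + 0³ + 0³ = 343
343 = (2,4,7)_12 → 2³ + 4³ + 7³ = 415
415 = (2,10,7)_12 → 2³ + 10³ + 7³ = 1351
1351 = (9,4,7)_12 → 9³ + 4³ + 7³ = 1136
1136 = (7,10,8)_12 → 7³ + 10³ + 8³ = 1855
1855 = (1,0,10,7)_12 → 1³ + 0³ + 10³ + 7³ = 1344
1344 = (9,4,0)_12 → 9³ + 4³ + 0³ = 793
793 = (5,6,1)_12 → 5³ + 6³ + 1³ = 342
342 = (2,4,6)_12 → 2³ + 4³ + 6³ = 288
288 = (2,0,0)_12 → 2³ + 0³ + 0³ = 8  — 8 already appeared earlier.

8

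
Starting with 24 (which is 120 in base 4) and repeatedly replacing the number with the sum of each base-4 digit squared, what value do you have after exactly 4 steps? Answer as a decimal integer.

24 = (1,2,0)_4 → 1² + 2² + 0² = 5
5 = (1,1)_4 → 1² + 1² = 2
2 = (2)_4 → 2² = 4
4 = (1,0)_4 → 1² + 0² = 1

1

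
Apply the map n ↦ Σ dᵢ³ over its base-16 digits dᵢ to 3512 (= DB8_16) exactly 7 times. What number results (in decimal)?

3512 = (13,11,8)_16 → 4040
4040 = (15,12,8)_16 → 5615
5615 = (1,5,14,15)_16 → 6245
6245 = (1,8,6,5)_16 → 854
854 = (3,5,6)_16 → 368
368 = (1,7,0)_16 → 344
344 = (1,5,8)_16 → 638

638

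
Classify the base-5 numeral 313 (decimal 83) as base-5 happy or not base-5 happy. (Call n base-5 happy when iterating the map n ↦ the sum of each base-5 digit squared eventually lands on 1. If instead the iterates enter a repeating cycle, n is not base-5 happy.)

83 = (3,1,3)_5 → 3² + 1² + 3² = 9 + 1 + 9 = 19
19 = (3,4)_5 → 3² + 4² = 9 + 16 = 25
25 = (1,0,0)_5 → 1² + 0² + 0² = 1 + 0 + 0 = 1  — reached 1.

base-5 happy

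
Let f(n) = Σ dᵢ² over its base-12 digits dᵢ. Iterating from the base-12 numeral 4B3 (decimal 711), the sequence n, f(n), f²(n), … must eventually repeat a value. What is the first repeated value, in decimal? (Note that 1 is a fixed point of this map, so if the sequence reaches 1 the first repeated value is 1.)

711 = (4,11,3)_12 → 146
146 = (1,0,2)_12 → 5
5 = (5)_12 → 25
25 = (2,1)_12 → 5  — 5 already appeared earlier.

5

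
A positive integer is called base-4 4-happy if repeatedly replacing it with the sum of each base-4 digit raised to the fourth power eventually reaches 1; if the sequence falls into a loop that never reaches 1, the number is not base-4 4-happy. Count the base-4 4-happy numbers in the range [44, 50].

44: 44 → 97 → 18 → 17 → 2 → 16 → 1  — base-4 4-happy
45: 45 → 98 → 33 → 17 → 2 → 16 → 1  — base-4 4-happy
46: 46 → 113 → 83 → 83  — not base-4 4-happy
47: 47 → 178 → 113 → 83 → 83  — not base-4 4-happy
48: 48 → 81 → 3 → 81  — not base-4 4-happy
49: 49 → 82 → 18 → 17 → 2 → 16 → 1  — base-4 4-happy
50: 50 → 97 → 18 → 17 → 2 → 16 → 1  — base-4 4-happy
base-4 4-happy: 44, 45, 49, 50

4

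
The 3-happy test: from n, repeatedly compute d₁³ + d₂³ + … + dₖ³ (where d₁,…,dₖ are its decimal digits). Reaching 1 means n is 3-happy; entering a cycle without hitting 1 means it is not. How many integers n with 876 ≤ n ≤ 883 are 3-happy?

1

876: 876 → 1071 → 345 → 216 → 225 → 141 → 66 → 432 → 99 → 1458 → 702 → 351 → 153 → 153  — not 3-happy
877: 877 → 1198 → 1243 → 100 → 1  — 3-happy
878: 878 → 1367 → 587 → 980 → 1241 → 74 → 407 → 407  — not 3-happy
879: 879 → 1584 → 702 → 351 → 153 → 153  — not 3-happy
880: 880 → 1024 → 73 → 370 → 370  — not 3-happy
881: 881 → 1025 → 134 → 92 → 737 → 713 → 371 → 371  — not 3-happy
882: 882 → 1032 → 36 → 243 → 99 → 1458 → 702 → 351 → 153 → 153  — not 3-happy
883: 883 → 1051 → 127 → 352 → 160 → 217 → 352  — not 3-happy
3-happy: 877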